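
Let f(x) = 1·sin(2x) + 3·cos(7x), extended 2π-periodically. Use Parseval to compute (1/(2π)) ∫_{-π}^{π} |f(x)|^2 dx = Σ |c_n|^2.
Σ |c_n|^2 = 5

Expand |f|^2 and use orthogonality of {sin(nx), cos(mx)} on [-π, π]:
  ∫_{-π}^{π} sin(nx)^2 dx = π, ∫ cos(mx)^2 dx = π, and cross terms integrate to 0.
So ∫_{-π}^{π} f(x)^2 dx = 1^2 · π + 3^2 · π = (1 + 9)π.
Divide by 2π: (1 + 9)/2 = 5.
By Parseval, this equals Σ |c_n|^2.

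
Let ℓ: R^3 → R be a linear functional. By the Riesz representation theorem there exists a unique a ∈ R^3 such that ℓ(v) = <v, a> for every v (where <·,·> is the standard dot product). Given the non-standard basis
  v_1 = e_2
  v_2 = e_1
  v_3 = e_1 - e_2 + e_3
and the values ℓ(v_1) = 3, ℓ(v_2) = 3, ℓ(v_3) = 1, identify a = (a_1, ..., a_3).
a = (3, 3, 1)

Write a = (a_1, ..., a_3) in the standard basis. For each basis vector v_i, ℓ(v_i) = <v_i, a> is a linear equation in the a_j's. Collect the n equations into a matrix system V a = ℓ, where row i of V is v_i (expressed in the standard basis). Since V is invertible (lower-triangular with 1s on the diagonal, up to permutation), solve by back-substitution:
  V =
[[0, 1, 0],
 [1, 0, 0],
 [1, -1, 1]]
  V a = (3, 3, 1)
Solving gives a = (3, 3, 1).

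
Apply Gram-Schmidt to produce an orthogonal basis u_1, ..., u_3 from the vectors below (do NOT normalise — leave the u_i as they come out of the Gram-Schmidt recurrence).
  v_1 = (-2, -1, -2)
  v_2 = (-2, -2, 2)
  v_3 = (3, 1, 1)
Orthogonal basis:
  u_1 = (-2, -1, -2)
  u_2 = (-14/9, -16/9, 22/9)
  u_3 = (6/13, -8/13, -2/13)

Apply the Gram-Schmidt recurrence
  u_1 = v_1
  u_i = v_i − Σ_{j<i} ((v_i · u_j) / (u_j · u_j)) · u_j.

Step by step this gives:
  u_1 = (-2, -1, -2)
  u_2 = (-14/9, -16/9, 22/9)
  u_3 = (6/13, -8/13, -2/13)

Orthogonality check:
  u_2 · u_1 = 0 (should be 0)
  u_3 · u_1 = 0 (should be 0)
  u_3 · u_2 = 0 (should be 0)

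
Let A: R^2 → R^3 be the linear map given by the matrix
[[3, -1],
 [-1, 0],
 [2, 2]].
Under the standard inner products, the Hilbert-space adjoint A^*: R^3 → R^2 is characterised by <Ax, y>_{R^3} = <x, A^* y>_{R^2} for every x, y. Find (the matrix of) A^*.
A^* = A^T =
[[3, -1, 2],
 [-1, 0, 2]]

For real matrices with standard dot products, the defining identity <Ax, y> = <x, A^* y> gives (Ax)^T y = x^T (A^*) y, i.e. x^T A^T y = x^T (A^*) y. Since this holds for all x, y, we must have A^* = A^T. Therefore
A^* =
[[3, -1, 2],
 [-1, 0, 2]].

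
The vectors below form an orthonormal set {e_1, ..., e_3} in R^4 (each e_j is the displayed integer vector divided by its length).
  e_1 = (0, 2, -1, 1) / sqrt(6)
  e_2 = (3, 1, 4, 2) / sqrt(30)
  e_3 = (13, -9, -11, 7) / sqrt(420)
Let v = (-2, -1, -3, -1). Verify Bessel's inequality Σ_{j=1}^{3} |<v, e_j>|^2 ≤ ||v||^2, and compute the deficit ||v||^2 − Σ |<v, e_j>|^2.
Σ |<v, e_j>|^2 = 417/28; ||v||^2 = 15; deficit = 3/28

Write each e_j = u_j / sqrt(<u_j, u_j>) where u_j is the displayed integer vector. Then <v, e_j> = <v, u_j> / sqrt(<u_j, u_j>), so |<v, e_j>|^2 = <v, u_j>^2 / <u_j, u_j>.
Coefficients: <v, e_1> = 0/sqrt(6), <v, e_2> = -21/sqrt(30), <v, e_3> = 9/sqrt(420).
Square and sum: Σ |<v, e_j>|^2 = 417/28.
Compute ||v||^2 = v·v = 15.
Deficit = 15 − 417/28 = 3/28 ≥ 0, confirming Bessel's inequality. (The deficit equals ||v − Σ <v,e_j> e_j||^2, the squared distance from v to span{e_j}.)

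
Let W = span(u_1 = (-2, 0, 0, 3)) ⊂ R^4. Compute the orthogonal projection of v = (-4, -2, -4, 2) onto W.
proj_W(v) = (-28/13, 0, 0, 42/13)

Set up U = [u_1 | ... | u_1] ∈ R^(4×1). The projector onto W = col(U) is P = U (U^T U)^(-1) U^T.
Compute U^T U =
  [13],
and U^T v = (14).
Solve U^T U · c = U^T v for the coefficients: c = (14/13). The projection is proj_W(v) = U c.
Check: (v - proj_W(v)) · u_1 = 0  (should be 0).
Result: proj_W(v) = (-28/13, 0, 0, 42/13).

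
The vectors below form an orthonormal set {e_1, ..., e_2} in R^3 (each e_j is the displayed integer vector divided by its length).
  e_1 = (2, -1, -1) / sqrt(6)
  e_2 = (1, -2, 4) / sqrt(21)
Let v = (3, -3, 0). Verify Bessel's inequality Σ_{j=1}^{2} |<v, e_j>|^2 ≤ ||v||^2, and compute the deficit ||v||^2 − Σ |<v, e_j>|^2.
Σ |<v, e_j>|^2 = 243/14; ||v||^2 = 18; deficit = 9/14

Write each e_j = u_j / sqrt(<u_j, u_j>) where u_j is the displayed integer vector. Then <v, e_j> = <v, u_j> / sqrt(<u_j, u_j>), so |<v, e_j>|^2 = <v, u_j>^2 / <u_j, u_j>.
Coefficients: <v, e_1> = 9/sqrt(6), <v, e_2> = 9/sqrt(21).
Square and sum: Σ |<v, e_j>|^2 = 243/14.
Compute ||v||^2 = v·v = 18.
Deficit = 18 − 243/14 = 9/14 ≥ 0, confirming Bessel's inequality. (The deficit equals ||v − Σ <v,e_j> e_j||^2, the squared distance from v to span{e_j}.)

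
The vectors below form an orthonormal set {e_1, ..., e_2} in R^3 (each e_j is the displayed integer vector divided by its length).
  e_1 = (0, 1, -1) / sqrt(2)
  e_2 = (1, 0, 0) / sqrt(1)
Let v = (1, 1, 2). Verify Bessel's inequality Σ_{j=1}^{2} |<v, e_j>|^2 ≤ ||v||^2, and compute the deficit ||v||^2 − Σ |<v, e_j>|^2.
Σ |<v, e_j>|^2 = 3/2; ||v||^2 = 6; deficit = 9/2

Write each e_j = u_j / sqrt(<u_j, u_j>) where u_j is the displayed integer vector. Then <v, e_j> = <v, u_j> / sqrt(<u_j, u_j>), so |<v, e_j>|^2 = <v, u_j>^2 / <u_j, u_j>.
Coefficients: <v, e_1> = -1/sqrt(2), <v, e_2> = 1/sqrt(1).
Square and sum: Σ |<v, e_j>|^2 = 3/2.
Compute ||v||^2 = v·v = 6.
Deficit = 6 − 3/2 = 9/2 ≥ 0, confirming Bessel's inequality. (The deficit equals ||v − Σ <v,e_j> e_j||^2, the squared distance from v to span{e_j}.)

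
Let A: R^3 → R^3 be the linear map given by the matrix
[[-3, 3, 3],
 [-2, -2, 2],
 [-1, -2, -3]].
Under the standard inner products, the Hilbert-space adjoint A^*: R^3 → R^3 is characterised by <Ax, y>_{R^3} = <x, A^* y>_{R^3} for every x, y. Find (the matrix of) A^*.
A^* = A^T =
[[-3, -2, -1],
 [3, -2, -2],
 [3, 2, -3]]

For real matrices with standard dot products, the defining identity <Ax, y> = <x, A^* y> gives (Ax)^T y = x^T (A^*) y, i.e. x^T A^T y = x^T (A^*) y. Since this holds for all x, y, we must have A^* = A^T. Therefore
A^* =
[[-3, -2, -1],
 [3, -2, -2],
 [3, 2, -3]].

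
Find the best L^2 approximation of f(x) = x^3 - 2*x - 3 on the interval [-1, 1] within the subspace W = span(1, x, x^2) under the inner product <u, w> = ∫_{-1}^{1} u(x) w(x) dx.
g(x) = -7*x/5 - 3

The best approximation g ∈ W is the orthogonal projection of f onto W. Writing g = a_0 + a_1 x + a_2 x^2, the coefficients solve the normal equations G · a = b where
  G_{ij} = <φ_i, φ_j> and b_i = <f, φ_i>, with φ_0 = 1, φ_1 = x, φ_2 = x^2.
G =
  [2, 0, 2/3]
  [0, 2/3, 0]
  [2/3, 0, 2/5],
b = (-6, -14/15, -2).
Solving gives a_0 = -3, a_1 = -7/5, a_2 = 0, so
  g(x) = -7*x/5 - 3.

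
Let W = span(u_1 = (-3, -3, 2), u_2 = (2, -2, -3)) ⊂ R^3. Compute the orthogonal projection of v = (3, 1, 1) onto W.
proj_W(v) = (16/13, 284/169, -107/169)

Set up U = [u_1 | ... | u_2] ∈ R^(3×2). The projector onto W = col(U) is P = U (U^T U)^(-1) U^T.
Compute U^T U =
  [22, -6]
  [-6, 17],
and U^T v = (-10, 1).
Solve U^T U · c = U^T v for the coefficients: c = (-82/169, -19/169). The projection is proj_W(v) = U c.
Check: (v - proj_W(v)) · u_1 = 0  (should be 0).
Check: (v - proj_W(v)) · u_2 = 0  (should be 0).
Result: proj_W(v) = (16/13, 284/169, -107/169).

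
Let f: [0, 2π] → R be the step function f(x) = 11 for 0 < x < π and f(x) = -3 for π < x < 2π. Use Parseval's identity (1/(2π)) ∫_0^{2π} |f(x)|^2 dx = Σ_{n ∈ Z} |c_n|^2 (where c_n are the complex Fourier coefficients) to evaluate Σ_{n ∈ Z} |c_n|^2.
Σ |c_n|^2 = 65

Parseval equates the L^2 energy of f (normalised by 1/(2π)) with the ℓ^2 sum of its Fourier coefficients: (1/(2π)) ∫_0^{2π} |f|^2 = Σ |c_n|^2.
Compute the left side: (1/(2π)) [∫_0^π 11^2 dx + ∫_π^{2π} (-3)^2 dx] = (1/(2π)) · (121π + 9π) = (121 + 9)/2 = 65.
So Σ_{n ∈ Z} |c_n|^2 = 65.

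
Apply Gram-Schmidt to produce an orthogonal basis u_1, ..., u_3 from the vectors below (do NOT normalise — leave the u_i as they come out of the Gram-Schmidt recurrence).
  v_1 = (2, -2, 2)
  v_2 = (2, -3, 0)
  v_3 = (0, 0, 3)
Orthogonal basis:
  u_1 = (2, -2, 2)
  u_2 = (1/3, -4/3, -5/3)
  u_3 = (-9/14, -3/7, 3/14)

Apply the Gram-Schmidt recurrence
  u_1 = v_1
  u_i = v_i − Σ_{j<i} ((v_i · u_j) / (u_j · u_j)) · u_j.

Step by step this gives:
  u_1 = (2, -2, 2)
  u_2 = (1/3, -4/3, -5/3)
  u_3 = (-9/14, -3/7, 3/14)

Orthogonality check:
  u_2 · u_1 = 0 (should be 0)
  u_3 · u_1 = 0 (should be 0)
  u_3 · u_2 = 0 (should be 0)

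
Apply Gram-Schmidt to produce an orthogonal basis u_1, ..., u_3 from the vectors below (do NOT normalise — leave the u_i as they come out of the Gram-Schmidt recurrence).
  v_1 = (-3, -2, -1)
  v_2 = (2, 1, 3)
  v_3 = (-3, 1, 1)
Orthogonal basis:
  u_1 = (-3, -2, -1)
  u_2 = (-5/14, -4/7, 31/14)
  u_3 = (-23/15, 161/75, 23/75)

Apply the Gram-Schmidt recurrence
  u_1 = v_1
  u_i = v_i − Σ_{j<i} ((v_i · u_j) / (u_j · u_j)) · u_j.

Step by step this gives:
  u_1 = (-3, -2, -1)
  u_2 = (-5/14, -4/7, 31/14)
  u_3 = (-23/15, 161/75, 23/75)

Orthogonality check:
  u_2 · u_1 = 0 (should be 0)
  u_3 · u_1 = 0 (should be 0)
  u_3 · u_2 = 0 (should be 0)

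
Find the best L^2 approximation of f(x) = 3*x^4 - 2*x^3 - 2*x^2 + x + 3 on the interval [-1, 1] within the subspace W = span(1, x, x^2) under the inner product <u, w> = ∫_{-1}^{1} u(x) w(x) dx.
g(x) = 4*x^2/7 - x/5 + 96/35

The best approximation g ∈ W is the orthogonal projection of f onto W. Writing g = a_0 + a_1 x + a_2 x^2, the coefficients solve the normal equations G · a = b where
  G_{ij} = <φ_i, φ_j> and b_i = <f, φ_i>, with φ_0 = 1, φ_1 = x, φ_2 = x^2.
G =
  [2, 0, 2/3]
  [0, 2/3, 0]
  [2/3, 0, 2/5],
b = (88/15, -2/15, 72/35).
Solving gives a_0 = 96/35, a_1 = -1/5, a_2 = 4/7, so
  g(x) = 4*x^2/7 - x/5 + 96/35.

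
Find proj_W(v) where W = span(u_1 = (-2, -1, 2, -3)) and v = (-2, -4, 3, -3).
proj_W(v) = (-23/9, -23/18, 23/9, -23/6)

Set up U = [u_1 | ... | u_1] ∈ R^(4×1). The projector onto W = col(U) is P = U (U^T U)^(-1) U^T.
Compute U^T U =
  [18],
and U^T v = (23).
Solve U^T U · c = U^T v for the coefficients: c = (23/18). The projection is proj_W(v) = U c.
Check: (v - proj_W(v)) · u_1 = 0  (should be 0).
Result: proj_W(v) = (-23/9, -23/18, 23/9, -23/6).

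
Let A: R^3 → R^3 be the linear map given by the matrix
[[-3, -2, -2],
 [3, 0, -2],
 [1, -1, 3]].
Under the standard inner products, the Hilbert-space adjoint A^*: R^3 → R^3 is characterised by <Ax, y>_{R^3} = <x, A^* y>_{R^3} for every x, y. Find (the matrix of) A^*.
A^* = A^T =
[[-3, 3, 1],
 [-2, 0, -1],
 [-2, -2, 3]]

For real matrices with standard dot products, the defining identity <Ax, y> = <x, A^* y> gives (Ax)^T y = x^T (A^*) y, i.e. x^T A^T y = x^T (A^*) y. Since this holds for all x, y, we must have A^* = A^T. Therefore
A^* =
[[-3, 3, 1],
 [-2, 0, -1],
 [-2, -2, 3]].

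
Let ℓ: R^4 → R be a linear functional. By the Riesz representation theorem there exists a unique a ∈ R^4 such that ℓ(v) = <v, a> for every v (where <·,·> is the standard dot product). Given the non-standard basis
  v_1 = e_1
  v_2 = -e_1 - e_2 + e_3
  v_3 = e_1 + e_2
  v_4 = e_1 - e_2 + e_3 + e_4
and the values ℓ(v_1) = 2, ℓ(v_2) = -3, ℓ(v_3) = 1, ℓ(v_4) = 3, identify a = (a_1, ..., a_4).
a = (2, -1, -2, 2)

Write a = (a_1, ..., a_4) in the standard basis. For each basis vector v_i, ℓ(v_i) = <v_i, a> is a linear equation in the a_j's. Collect the n equations into a matrix system V a = ℓ, where row i of V is v_i (expressed in the standard basis). Since V is invertible (lower-triangular with 1s on the diagonal, up to permutation), solve by back-substitution:
  V =
[[1, 0, 0, 0],
 [-1, -1, 1, 0],
 [1, 1, 0, 0],
 [1, -1, 1, 1]]
  V a = (2, -3, 1, 3)
Solving gives a = (2, -1, -2, 2).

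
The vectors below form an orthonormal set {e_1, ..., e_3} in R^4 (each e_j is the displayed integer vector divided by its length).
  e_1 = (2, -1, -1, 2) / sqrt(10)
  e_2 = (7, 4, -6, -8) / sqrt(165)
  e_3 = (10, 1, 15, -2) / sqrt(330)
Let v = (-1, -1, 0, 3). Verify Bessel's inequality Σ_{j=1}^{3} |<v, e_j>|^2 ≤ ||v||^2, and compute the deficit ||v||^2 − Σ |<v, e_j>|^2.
Σ |<v, e_j>|^2 = 54/5; ||v||^2 = 11; deficit = 1/5

Write each e_j = u_j / sqrt(<u_j, u_j>) where u_j is the displayed integer vector. Then <v, e_j> = <v, u_j> / sqrt(<u_j, u_j>), so |<v, e_j>|^2 = <v, u_j>^2 / <u_j, u_j>.
Coefficients: <v, e_1> = 5/sqrt(10), <v, e_2> = -35/sqrt(165), <v, e_3> = -17/sqrt(330).
Square and sum: Σ |<v, e_j>|^2 = 54/5.
Compute ||v||^2 = v·v = 11.
Deficit = 11 − 54/5 = 1/5 ≥ 0, confirming Bessel's inequality. (The deficit equals ||v − Σ <v,e_j> e_j||^2, the squared distance from v to span{e_j}.)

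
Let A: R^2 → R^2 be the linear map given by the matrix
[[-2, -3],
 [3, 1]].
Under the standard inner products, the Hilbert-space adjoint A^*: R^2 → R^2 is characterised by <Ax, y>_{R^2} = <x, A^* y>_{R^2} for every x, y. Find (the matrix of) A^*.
A^* = A^T =
[[-2, 3],
 [-3, 1]]

For real matrices with standard dot products, the defining identity <Ax, y> = <x, A^* y> gives (Ax)^T y = x^T (A^*) y, i.e. x^T A^T y = x^T (A^*) y. Since this holds for all x, y, we must have A^* = A^T. Therefore
A^* =
[[-2, 3],
 [-3, 1]].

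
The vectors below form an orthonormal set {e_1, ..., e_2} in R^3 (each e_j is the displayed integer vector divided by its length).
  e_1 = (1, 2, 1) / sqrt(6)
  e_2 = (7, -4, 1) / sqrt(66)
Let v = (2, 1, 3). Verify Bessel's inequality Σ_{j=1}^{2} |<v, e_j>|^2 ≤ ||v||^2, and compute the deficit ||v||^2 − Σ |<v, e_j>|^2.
Σ |<v, e_j>|^2 = 118/11; ||v||^2 = 14; deficit = 36/11

Write each e_j = u_j / sqrt(<u_j, u_j>) where u_j is the displayed integer vector. Then <v, e_j> = <v, u_j> / sqrt(<u_j, u_j>), so |<v, e_j>|^2 = <v, u_j>^2 / <u_j, u_j>.
Coefficients: <v, e_1> = 7/sqrt(6), <v, e_2> = 13/sqrt(66).
Square and sum: Σ |<v, e_j>|^2 = 118/11.
Compute ||v||^2 = v·v = 14.
Deficit = 14 − 118/11 = 36/11 ≥ 0, confirming Bessel's inequality. (The deficit equals ||v − Σ <v,e_j> e_j||^2, the squared distance from v to span{e_j}.)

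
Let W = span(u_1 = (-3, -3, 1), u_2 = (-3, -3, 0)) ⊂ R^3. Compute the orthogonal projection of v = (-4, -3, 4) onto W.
proj_W(v) = (-7/2, -7/2, 4)

Set up U = [u_1 | ... | u_2] ∈ R^(3×2). The projector onto W = col(U) is P = U (U^T U)^(-1) U^T.
Compute U^T U =
  [19, 18]
  [18, 18],
and U^T v = (25, 21).
Solve U^T U · c = U^T v for the coefficients: c = (4, -17/6). The projection is proj_W(v) = U c.
Check: (v - proj_W(v)) · u_1 = 0  (should be 0).
Check: (v - proj_W(v)) · u_2 = 0  (should be 0).
Result: proj_W(v) = (-7/2, -7/2, 4).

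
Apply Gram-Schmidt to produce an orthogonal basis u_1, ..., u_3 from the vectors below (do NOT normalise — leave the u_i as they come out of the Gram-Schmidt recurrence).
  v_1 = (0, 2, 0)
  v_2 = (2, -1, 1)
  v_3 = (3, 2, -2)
Orthogonal basis:
  u_1 = (0, 2, 0)
  u_2 = (2, 0, 1)
  u_3 = (7/5, 0, -14/5)

Apply the Gram-Schmidt recurrence
  u_1 = v_1
  u_i = v_i − Σ_{j<i} ((v_i · u_j) / (u_j · u_j)) · u_j.

Step by step this gives:
  u_1 = (0, 2, 0)
  u_2 = (2, 0, 1)
  u_3 = (7/5, 0, -14/5)

Orthogonality check:
  u_2 · u_1 = 0 (should be 0)
  u_3 · u_1 = 0 (should be 0)
  u_3 · u_2 = 0 (should be 0)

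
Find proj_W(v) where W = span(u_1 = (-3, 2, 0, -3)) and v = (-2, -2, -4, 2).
proj_W(v) = (6/11, -4/11, 0, 6/11)

Set up U = [u_1 | ... | u_1] ∈ R^(4×1). The projector onto W = col(U) is P = U (U^T U)^(-1) U^T.
Compute U^T U =
  [22],
and U^T v = (-4).
Solve U^T U · c = U^T v for the coefficients: c = (-2/11). The projection is proj_W(v) = U c.
Check: (v - proj_W(v)) · u_1 = 0  (should be 0).
Result: proj_W(v) = (6/11, -4/11, 0, 6/11).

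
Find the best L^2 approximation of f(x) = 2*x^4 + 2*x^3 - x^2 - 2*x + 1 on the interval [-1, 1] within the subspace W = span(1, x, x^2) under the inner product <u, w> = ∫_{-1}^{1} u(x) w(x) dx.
g(x) = 5*x^2/7 - 4*x/5 + 29/35

The best approximation g ∈ W is the orthogonal projection of f onto W. Writing g = a_0 + a_1 x + a_2 x^2, the coefficients solve the normal equations G · a = b where
  G_{ij} = <φ_i, φ_j> and b_i = <f, φ_i>, with φ_0 = 1, φ_1 = x, φ_2 = x^2.
G =
  [2, 0, 2/3]
  [0, 2/3, 0]
  [2/3, 0, 2/5],
b = (32/15, -8/15, 88/105).
Solving gives a_0 = 29/35, a_1 = -4/5, a_2 = 5/7, so
  g(x) = 5*x^2/7 - 4*x/5 + 29/35.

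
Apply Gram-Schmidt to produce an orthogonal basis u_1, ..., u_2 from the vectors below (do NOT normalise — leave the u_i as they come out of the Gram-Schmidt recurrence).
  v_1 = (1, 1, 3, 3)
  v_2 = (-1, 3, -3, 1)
Orthogonal basis:
  u_1 = (1, 1, 3, 3)
  u_2 = (-4/5, 16/5, -12/5, 8/5)

Apply the Gram-Schmidt recurrence
  u_1 = v_1
  u_i = v_i − Σ_{j<i} ((v_i · u_j) / (u_j · u_j)) · u_j.

Step by step this gives:
  u_1 = (1, 1, 3, 3)
  u_2 = (-4/5, 16/5, -12/5, 8/5)

Orthogonality check:
  u_2 · u_1 = 0 (should be 0)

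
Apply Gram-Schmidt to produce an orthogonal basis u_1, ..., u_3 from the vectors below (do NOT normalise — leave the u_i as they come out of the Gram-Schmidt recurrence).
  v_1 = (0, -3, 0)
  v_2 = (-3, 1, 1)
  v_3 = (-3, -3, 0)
Orthogonal basis:
  u_1 = (0, -3, 0)
  u_2 = (-3, 0, 1)
  u_3 = (-3/10, 0, -9/10)

Apply the Gram-Schmidt recurrence
  u_1 = v_1
  u_i = v_i − Σ_{j<i} ((v_i · u_j) / (u_j · u_j)) · u_j.

Step by step this gives:
  u_1 = (0, -3, 0)
  u_2 = (-3, 0, 1)
  u_3 = (-3/10, 0, -9/10)

Orthogonality check:
  u_2 · u_1 = 0 (should be 0)
  u_3 · u_1 = 0 (should be 0)
  u_3 · u_2 = 0 (should be 0)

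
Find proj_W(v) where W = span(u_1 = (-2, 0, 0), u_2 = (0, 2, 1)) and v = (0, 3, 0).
proj_W(v) = (0, 12/5, 6/5)

Set up U = [u_1 | ... | u_2] ∈ R^(3×2). The projector onto W = col(U) is P = U (U^T U)^(-1) U^T.
Compute U^T U =
  [4, 0]
  [0, 5],
and U^T v = (0, 6).
Solve U^T U · c = U^T v for the coefficients: c = (0, 6/5). The projection is proj_W(v) = U c.
Check: (v - proj_W(v)) · u_1 = 0  (should be 0).
Check: (v - proj_W(v)) · u_2 = 0  (should be 0).
Result: proj_W(v) = (0, 12/5, 6/5).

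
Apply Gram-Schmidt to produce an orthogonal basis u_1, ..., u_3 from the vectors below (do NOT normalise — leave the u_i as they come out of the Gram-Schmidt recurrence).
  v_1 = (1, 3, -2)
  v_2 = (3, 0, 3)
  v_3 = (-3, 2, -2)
Orthogonal basis:
  u_1 = (1, 3, -2)
  u_2 = (45/14, 9/14, 18/7)
  u_3 = (-1, 1, 1)

Apply the Gram-Schmidt recurrence
  u_1 = v_1
  u_i = v_i − Σ_{j<i} ((v_i · u_j) / (u_j · u_j)) · u_j.

Step by step this gives:
  u_1 = (1, 3, -2)
  u_2 = (45/14, 9/14, 18/7)
  u_3 = (-1, 1, 1)

Orthogonality check:
  u_2 · u_1 = 0 (should be 0)
  u_3 · u_1 = 0 (should be 0)
  u_3 · u_2 = 0 (should be 0)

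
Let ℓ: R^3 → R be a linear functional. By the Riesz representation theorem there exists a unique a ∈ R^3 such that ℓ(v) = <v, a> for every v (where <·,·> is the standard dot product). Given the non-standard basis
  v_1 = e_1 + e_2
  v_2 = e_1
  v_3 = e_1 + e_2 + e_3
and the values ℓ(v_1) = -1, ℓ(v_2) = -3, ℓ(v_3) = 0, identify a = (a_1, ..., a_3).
a = (-3, 2, 1)

Write a = (a_1, ..., a_3) in the standard basis. For each basis vector v_i, ℓ(v_i) = <v_i, a> is a linear equation in the a_j's. Collect the n equations into a matrix system V a = ℓ, where row i of V is v_i (expressed in the standard basis). Since V is invertible (lower-triangular with 1s on the diagonal, up to permutation), solve by back-substitution:
  V =
[[1, 1, 0],
 [1, 0, 0],
 [1, 1, 1]]
  V a = (-1, -3, 0)
Solving gives a = (-3, 2, 1).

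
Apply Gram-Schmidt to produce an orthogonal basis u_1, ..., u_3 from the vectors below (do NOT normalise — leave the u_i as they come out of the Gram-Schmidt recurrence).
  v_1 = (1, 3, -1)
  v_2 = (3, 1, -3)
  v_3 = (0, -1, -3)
Orthogonal basis:
  u_1 = (1, 3, -1)
  u_2 = (24/11, -16/11, -24/11)
  u_3 = (-3/2, 0, -3/2)

Apply the Gram-Schmidt recurrence
  u_1 = v_1
  u_i = v_i − Σ_{j<i} ((v_i · u_j) / (u_j · u_j)) · u_j.

Step by step this gives:
  u_1 = (1, 3, -1)
  u_2 = (24/11, -16/11, -24/11)
  u_3 = (-3/2, 0, -3/2)

Orthogonality check:
  u_2 · u_1 = 0 (should be 0)
  u_3 · u_1 = 0 (should be 0)
  u_3 · u_2 = 0 (should be 0)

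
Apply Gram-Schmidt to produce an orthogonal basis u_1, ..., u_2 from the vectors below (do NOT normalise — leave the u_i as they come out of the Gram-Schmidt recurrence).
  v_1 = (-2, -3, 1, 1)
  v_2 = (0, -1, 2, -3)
Orthogonal basis:
  u_1 = (-2, -3, 1, 1)
  u_2 = (4/15, -3/5, 28/15, -47/15)

Apply the Gram-Schmidt recurrence
  u_1 = v_1
  u_i = v_i − Σ_{j<i} ((v_i · u_j) / (u_j · u_j)) · u_j.

Step by step this gives:
  u_1 = (-2, -3, 1, 1)
  u_2 = (4/15, -3/5, 28/15, -47/15)

Orthogonality check:
  u_2 · u_1 = 0 (should be 0)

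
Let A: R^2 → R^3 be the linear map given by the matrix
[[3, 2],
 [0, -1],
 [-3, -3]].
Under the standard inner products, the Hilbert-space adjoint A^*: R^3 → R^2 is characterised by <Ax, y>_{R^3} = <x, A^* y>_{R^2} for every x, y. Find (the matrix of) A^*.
A^* = A^T =
[[3, 0, -3],
 [2, -1, -3]]

For real matrices with standard dot products, the defining identity <Ax, y> = <x, A^* y> gives (Ax)^T y = x^T (A^*) y, i.e. x^T A^T y = x^T (A^*) y. Since this holds for all x, y, we must have A^* = A^T. Therefore
A^* =
[[3, 0, -3],
 [2, -1, -3]].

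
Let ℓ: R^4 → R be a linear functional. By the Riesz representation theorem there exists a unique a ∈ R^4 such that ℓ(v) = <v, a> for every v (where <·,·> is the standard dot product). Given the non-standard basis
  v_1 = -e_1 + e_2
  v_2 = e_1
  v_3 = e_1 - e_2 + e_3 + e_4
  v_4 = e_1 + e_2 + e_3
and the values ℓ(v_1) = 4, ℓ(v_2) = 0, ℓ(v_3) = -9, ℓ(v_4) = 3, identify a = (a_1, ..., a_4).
a = (0, 4, -1, -4)

Write a = (a_1, ..., a_4) in the standard basis. For each basis vector v_i, ℓ(v_i) = <v_i, a> is a linear equation in the a_j's. Collect the n equations into a matrix system V a = ℓ, where row i of V is v_i (expressed in the standard basis). Since V is invertible (lower-triangular with 1s on the diagonal, up to permutation), solve by back-substitution:
  V =
[[-1, 1, 0, 0],
 [1, 0, 0, 0],
 [1, -1, 1, 1],
 [1, 1, 1, 0]]
  V a = (4, 0, -9, 3)
Solving gives a = (0, 4, -1, -4).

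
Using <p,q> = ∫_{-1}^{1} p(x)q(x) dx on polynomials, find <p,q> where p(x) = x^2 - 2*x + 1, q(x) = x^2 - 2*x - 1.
<p,q> = 16/15

Expand the product: p(x)·q(x) = x^4 - 4*x^3 + 4*x^2 - 1.
∫_{-1}^{1} of each monomial x^k gives [2/(k+1) if k even, 0 if k odd]. Integrating term-by-term (or equivalently evaluating the antiderivative F(x) = x^5/5 - x^4 + 4*x^3/3 - x at the endpoints):
  F(1) − F(−1) = -7/15 − (-23/15) = 16/15.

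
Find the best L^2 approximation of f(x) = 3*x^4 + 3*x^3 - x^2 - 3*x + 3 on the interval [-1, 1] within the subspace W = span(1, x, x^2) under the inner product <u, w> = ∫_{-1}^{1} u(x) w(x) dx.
g(x) = 11*x^2/7 - 6*x/5 + 96/35

The best approximation g ∈ W is the orthogonal projection of f onto W. Writing g = a_0 + a_1 x + a_2 x^2, the coefficients solve the normal equations G · a = b where
  G_{ij} = <φ_i, φ_j> and b_i = <f, φ_i>, with φ_0 = 1, φ_1 = x, φ_2 = x^2.
G =
  [2, 0, 2/3]
  [0, 2/3, 0]
  [2/3, 0, 2/5],
b = (98/15, -4/5, 86/35).
Solving gives a_0 = 96/35, a_1 = -6/5, a_2 = 11/7, so
  g(x) = 11*x^2/7 - 6*x/5 + 96/35.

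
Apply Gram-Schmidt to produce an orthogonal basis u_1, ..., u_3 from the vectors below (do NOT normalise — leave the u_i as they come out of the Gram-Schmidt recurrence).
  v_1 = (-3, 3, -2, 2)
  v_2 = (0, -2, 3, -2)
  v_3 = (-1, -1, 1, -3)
Orthogonal basis:
  u_1 = (-3, 3, -2, 2)
  u_2 = (-24/13, -2/13, 23/13, -10/13)
  u_3 = (-11/31, 5/93, -104/93, -161/93)

Apply the Gram-Schmidt recurrence
  u_1 = v_1
  u_i = v_i − Σ_{j<i} ((v_i · u_j) / (u_j · u_j)) · u_j.

Step by step this gives:
  u_1 = (-3, 3, -2, 2)
  u_2 = (-24/13, -2/13, 23/13, -10/13)
  u_3 = (-11/31, 5/93, -104/93, -161/93)

Orthogonality check:
  u_2 · u_1 = 0 (should be 0)
  u_3 · u_1 = 0 (should be 0)
  u_3 · u_2 = 0 (should be 0)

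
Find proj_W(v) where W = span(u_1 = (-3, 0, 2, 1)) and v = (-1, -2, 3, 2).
proj_W(v) = (-33/14, 0, 11/7, 11/14)

Set up U = [u_1 | ... | u_1] ∈ R^(4×1). The projector onto W = col(U) is P = U (U^T U)^(-1) U^T.
Compute U^T U =
  [14],
and U^T v = (11).
Solve U^T U · c = U^T v for the coefficients: c = (11/14). The projection is proj_W(v) = U c.
Check: (v - proj_W(v)) · u_1 = 0  (should be 0).
Result: proj_W(v) = (-33/14, 0, 11/7, 11/14).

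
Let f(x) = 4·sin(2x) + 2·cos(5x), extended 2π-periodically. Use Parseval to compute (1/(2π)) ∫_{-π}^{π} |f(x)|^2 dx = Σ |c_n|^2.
Σ |c_n|^2 = 10

Expand |f|^2 and use orthogonality of {sin(nx), cos(mx)} on [-π, π]:
  ∫_{-π}^{π} sin(nx)^2 dx = π, ∫ cos(mx)^2 dx = π, and cross terms integrate to 0.
So ∫_{-π}^{π} f(x)^2 dx = 4^2 · π + 2^2 · π = (16 + 4)π.
Divide by 2π: (16 + 4)/2 = 10.
By Parseval, this equals Σ |c_n|^2.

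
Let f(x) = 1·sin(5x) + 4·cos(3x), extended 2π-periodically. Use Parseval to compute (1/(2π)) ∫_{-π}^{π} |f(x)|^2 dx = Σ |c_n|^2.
Σ |c_n|^2 = 17/2

Expand |f|^2 and use orthogonality of {sin(nx), cos(mx)} on [-π, π]:
  ∫_{-π}^{π} sin(nx)^2 dx = π, ∫ cos(mx)^2 dx = π, and cross terms integrate to 0.
So ∫_{-π}^{π} f(x)^2 dx = 1^2 · π + 4^2 · π = (1 + 16)π.
Divide by 2π: (1 + 16)/2 = 17/2.
By Parseval, this equals Σ |c_n|^2.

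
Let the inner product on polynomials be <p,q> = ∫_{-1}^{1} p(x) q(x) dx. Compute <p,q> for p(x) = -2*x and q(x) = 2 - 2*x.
<p,q> = 8/3

Expand the product: p(x)·q(x) = 4*x^2 - 4*x.
∫_{-1}^{1} of each monomial x^k gives [2/(k+1) if k even, 0 if k odd]. Integrating term-by-term (or equivalently evaluating the antiderivative F(x) = 4*x^3/3 - 2*x^2 at the endpoints):
  F(1) − F(−1) = -2/3 − (-10/3) = 8/3.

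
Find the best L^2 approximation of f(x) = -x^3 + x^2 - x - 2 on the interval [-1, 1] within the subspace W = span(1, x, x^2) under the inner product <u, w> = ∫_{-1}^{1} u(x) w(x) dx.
g(x) = x^2 - 8*x/5 - 2

The best approximation g ∈ W is the orthogonal projection of f onto W. Writing g = a_0 + a_1 x + a_2 x^2, the coefficients solve the normal equations G · a = b where
  G_{ij} = <φ_i, φ_j> and b_i = <f, φ_i>, with φ_0 = 1, φ_1 = x, φ_2 = x^2.
G =
  [2, 0, 2/3]
  [0, 2/3, 0]
  [2/3, 0, 2/5],
b = (-10/3, -16/15, -14/15).
Solving gives a_0 = -2, a_1 = -8/5, a_2 = 1, so
  g(x) = x^2 - 8*x/5 - 2.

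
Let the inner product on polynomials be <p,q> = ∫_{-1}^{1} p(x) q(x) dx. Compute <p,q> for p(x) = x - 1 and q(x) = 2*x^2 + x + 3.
<p,q> = -20/3

Expand the product: p(x)·q(x) = 2*x^3 - x^2 + 2*x - 3.
∫_{-1}^{1} of each monomial x^k gives [2/(k+1) if k even, 0 if k odd]. Integrating term-by-term (or equivalently evaluating the antiderivative F(x) = x^4/2 - x^3/3 + x^2 - 3*x at the endpoints):
  F(1) − F(−1) = -11/6 − (29/6) = -20/3.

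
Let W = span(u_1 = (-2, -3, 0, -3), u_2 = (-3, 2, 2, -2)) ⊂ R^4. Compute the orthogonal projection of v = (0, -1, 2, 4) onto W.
proj_W(v) = (90/71, 101/142, -26/71, 205/142)

Set up U = [u_1 | ... | u_2] ∈ R^(4×2). The projector onto W = col(U) is P = U (U^T U)^(-1) U^T.
Compute U^T U =
  [22, 6]
  [6, 21],
and U^T v = (-9, -6).
Solve U^T U · c = U^T v for the coefficients: c = (-51/142, -13/71). The projection is proj_W(v) = U c.
Check: (v - proj_W(v)) · u_1 = 0  (should be 0).
Check: (v - proj_W(v)) · u_2 = 0  (should be 0).
Result: proj_W(v) = (90/71, 101/142, -26/71, 205/142).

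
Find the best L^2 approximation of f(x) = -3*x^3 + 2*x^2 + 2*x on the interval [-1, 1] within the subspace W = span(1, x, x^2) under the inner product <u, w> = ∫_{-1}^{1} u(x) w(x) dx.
g(x) = 2*x^2 + x/5

The best approximation g ∈ W is the orthogonal projection of f onto W. Writing g = a_0 + a_1 x + a_2 x^2, the coefficients solve the normal equations G · a = b where
  G_{ij} = <φ_i, φ_j> and b_i = <f, φ_i>, with φ_0 = 1, φ_1 = x, φ_2 = x^2.
G =
  [2, 0, 2/3]
  [0, 2/3, 0]
  [2/3, 0, 2/5],
b = (4/3, 2/15, 4/5).
Solving gives a_0 = 0, a_1 = 1/5, a_2 = 2, so
  g(x) = 2*x^2 + x/5.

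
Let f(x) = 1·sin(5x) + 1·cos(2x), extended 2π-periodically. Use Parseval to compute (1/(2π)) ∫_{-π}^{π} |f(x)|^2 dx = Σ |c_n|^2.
Σ |c_n|^2 = 1

Expand |f|^2 and use orthogonality of {sin(nx), cos(mx)} on [-π, π]:
  ∫_{-π}^{π} sin(nx)^2 dx = π, ∫ cos(mx)^2 dx = π, and cross terms integrate to 0.
So ∫_{-π}^{π} f(x)^2 dx = 1^2 · π + 1^2 · π = (1 + 1)π.
Divide by 2π: (1 + 1)/2 = 1.
By Parseval, this equals Σ |c_n|^2.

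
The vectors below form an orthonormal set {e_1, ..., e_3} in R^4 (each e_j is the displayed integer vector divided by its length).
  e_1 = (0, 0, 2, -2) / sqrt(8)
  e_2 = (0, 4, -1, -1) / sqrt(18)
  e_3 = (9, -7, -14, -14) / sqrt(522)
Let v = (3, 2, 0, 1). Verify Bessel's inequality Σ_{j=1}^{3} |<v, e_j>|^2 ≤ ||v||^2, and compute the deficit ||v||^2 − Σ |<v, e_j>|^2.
Σ |<v, e_j>|^2 = 187/58; ||v||^2 = 14; deficit = 625/58

Write each e_j = u_j / sqrt(<u_j, u_j>) where u_j is the displayed integer vector. Then <v, e_j> = <v, u_j> / sqrt(<u_j, u_j>), so |<v, e_j>|^2 = <v, u_j>^2 / <u_j, u_j>.
Coefficients: <v, e_1> = -2/sqrt(8), <v, e_2> = 7/sqrt(18), <v, e_3> = -1/sqrt(522).
Square and sum: Σ |<v, e_j>|^2 = 187/58.
Compute ||v||^2 = v·v = 14.
Deficit = 14 − 187/58 = 625/58 ≥ 0, confirming Bessel's inequality. (The deficit equals ||v − Σ <v,e_j> e_j||^2, the squared distance from v to span{e_j}.)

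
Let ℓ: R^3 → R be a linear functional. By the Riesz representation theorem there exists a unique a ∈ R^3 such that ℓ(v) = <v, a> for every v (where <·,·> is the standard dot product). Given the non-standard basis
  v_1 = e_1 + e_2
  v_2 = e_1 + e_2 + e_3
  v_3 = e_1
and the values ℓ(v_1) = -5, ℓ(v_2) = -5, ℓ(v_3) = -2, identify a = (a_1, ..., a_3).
a = (-2, -3, 0)

Write a = (a_1, ..., a_3) in the standard basis. For each basis vector v_i, ℓ(v_i) = <v_i, a> is a linear equation in the a_j's. Collect the n equations into a matrix system V a = ℓ, where row i of V is v_i (expressed in the standard basis). Since V is invertible (lower-triangular with 1s on the diagonal, up to permutation), solve by back-substitution:
  V =
[[1, 1, 0],
 [1, 1, 1],
 [1, 0, 0]]
  V a = (-5, -5, -2)
Solving gives a = (-2, -3, 0).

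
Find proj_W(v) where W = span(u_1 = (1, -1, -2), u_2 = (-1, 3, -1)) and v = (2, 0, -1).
proj_W(v) = (20/31, -18/31, -43/31)

Set up U = [u_1 | ... | u_2] ∈ R^(3×2). The projector onto W = col(U) is P = U (U^T U)^(-1) U^T.
Compute U^T U =
  [6, -2]
  [-2, 11],
and U^T v = (4, -1).
Solve U^T U · c = U^T v for the coefficients: c = (21/31, 1/31). The projection is proj_W(v) = U c.
Check: (v - proj_W(v)) · u_1 = 0  (should be 0).
Check: (v - proj_W(v)) · u_2 = 0  (should be 0).
Result: proj_W(v) = (20/31, -18/31, -43/31).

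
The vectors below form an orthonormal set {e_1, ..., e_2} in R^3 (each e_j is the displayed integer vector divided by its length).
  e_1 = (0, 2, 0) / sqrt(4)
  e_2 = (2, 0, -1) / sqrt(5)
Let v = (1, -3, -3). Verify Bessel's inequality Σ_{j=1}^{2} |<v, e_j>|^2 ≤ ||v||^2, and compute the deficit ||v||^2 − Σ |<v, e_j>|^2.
Σ |<v, e_j>|^2 = 14; ||v||^2 = 19; deficit = 5

Write each e_j = u_j / sqrt(<u_j, u_j>) where u_j is the displayed integer vector. Then <v, e_j> = <v, u_j> / sqrt(<u_j, u_j>), so |<v, e_j>|^2 = <v, u_j>^2 / <u_j, u_j>.
Coefficients: <v, e_1> = -6/sqrt(4), <v, e_2> = 5/sqrt(5).
Square and sum: Σ |<v, e_j>|^2 = 14.
Compute ||v||^2 = v·v = 19.
Deficit = 19 − 14 = 5 ≥ 0, confirming Bessel's inequality. (The deficit equals ||v − Σ <v,e_j> e_j||^2, the squared distance from v to span{e_j}.)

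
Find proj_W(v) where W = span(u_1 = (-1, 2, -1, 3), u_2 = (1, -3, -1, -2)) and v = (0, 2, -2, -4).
proj_W(v) = (10/27, -16/27, 2/3, -34/27)

Set up U = [u_1 | ... | u_2] ∈ R^(4×2). The projector onto W = col(U) is P = U (U^T U)^(-1) U^T.
Compute U^T U =
  [15, -12]
  [-12, 15],
and U^T v = (-6, 4).
Solve U^T U · c = U^T v for the coefficients: c = (-14/27, -4/27). The projection is proj_W(v) = U c.
Check: (v - proj_W(v)) · u_1 = 0  (should be 0).
Check: (v - proj_W(v)) · u_2 = 0  (should be 0).
Result: proj_W(v) = (10/27, -16/27, 2/3, -34/27).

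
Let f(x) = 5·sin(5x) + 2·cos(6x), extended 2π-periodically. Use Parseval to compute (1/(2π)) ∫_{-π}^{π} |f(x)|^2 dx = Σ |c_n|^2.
Σ |c_n|^2 = 29/2

Expand |f|^2 and use orthogonality of {sin(nx), cos(mx)} on [-π, π]:
  ∫_{-π}^{π} sin(nx)^2 dx = π, ∫ cos(mx)^2 dx = π, and cross terms integrate to 0.
So ∫_{-π}^{π} f(x)^2 dx = 5^2 · π + 2^2 · π = (25 + 4)π.
Divide by 2π: (25 + 4)/2 = 29/2.
By Parseval, this equals Σ |c_n|^2.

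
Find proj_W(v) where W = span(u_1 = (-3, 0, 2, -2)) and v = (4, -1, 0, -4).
proj_W(v) = (12/17, 0, -8/17, 8/17)

Set up U = [u_1 | ... | u_1] ∈ R^(4×1). The projector onto W = col(U) is P = U (U^T U)^(-1) U^T.
Compute U^T U =
  [17],
and U^T v = (-4).
Solve U^T U · c = U^T v for the coefficients: c = (-4/17). The projection is proj_W(v) = U c.
Check: (v - proj_W(v)) · u_1 = 0  (should be 0).
Result: proj_W(v) = (12/17, 0, -8/17, 8/17).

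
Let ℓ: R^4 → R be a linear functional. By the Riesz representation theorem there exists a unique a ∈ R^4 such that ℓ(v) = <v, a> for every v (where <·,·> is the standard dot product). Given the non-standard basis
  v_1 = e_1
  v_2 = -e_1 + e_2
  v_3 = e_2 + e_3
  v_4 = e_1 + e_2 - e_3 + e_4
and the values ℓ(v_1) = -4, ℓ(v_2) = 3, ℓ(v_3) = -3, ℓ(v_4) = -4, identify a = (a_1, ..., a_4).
a = (-4, -1, -2, -1)

Write a = (a_1, ..., a_4) in the standard basis. For each basis vector v_i, ℓ(v_i) = <v_i, a> is a linear equation in the a_j's. Collect the n equations into a matrix system V a = ℓ, where row i of V is v_i (expressed in the standard basis). Since V is invertible (lower-triangular with 1s on the diagonal, up to permutation), solve by back-substitution:
  V =
[[1, 0, 0, 0],
 [-1, 1, 0, 0],
 [0, 1, 1, 0],
 [1, 1, -1, 1]]
  V a = (-4, 3, -3, -4)
Solving gives a = (-4, -1, -2, -1).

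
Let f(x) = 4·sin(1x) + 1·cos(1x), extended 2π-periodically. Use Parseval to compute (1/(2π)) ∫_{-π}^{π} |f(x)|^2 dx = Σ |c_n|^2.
Σ |c_n|^2 = 17/2

Expand |f|^2 and use orthogonality of {sin(nx), cos(mx)} on [-π, π]:
  ∫_{-π}^{π} sin(nx)^2 dx = π, ∫ cos(mx)^2 dx = π, and cross terms integrate to 0.
So ∫_{-π}^{π} f(x)^2 dx = 4^2 · π + 1^2 · π = (16 + 1)π.
Divide by 2π: (16 + 1)/2 = 17/2.
By Parseval, this equals Σ |c_n|^2.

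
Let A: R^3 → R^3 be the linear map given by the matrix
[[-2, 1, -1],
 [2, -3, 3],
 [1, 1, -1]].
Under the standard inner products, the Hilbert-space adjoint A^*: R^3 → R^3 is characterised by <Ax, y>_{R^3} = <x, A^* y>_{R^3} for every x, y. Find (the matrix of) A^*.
A^* = A^T =
[[-2, 2, 1],
 [1, -3, 1],
 [-1, 3, -1]]

For real matrices with standard dot products, the defining identity <Ax, y> = <x, A^* y> gives (Ax)^T y = x^T (A^*) y, i.e. x^T A^T y = x^T (A^*) y. Since this holds for all x, y, we must have A^* = A^T. Therefore
A^* =
[[-2, 2, 1],
 [1, -3, 1],
 [-1, 3, -1]].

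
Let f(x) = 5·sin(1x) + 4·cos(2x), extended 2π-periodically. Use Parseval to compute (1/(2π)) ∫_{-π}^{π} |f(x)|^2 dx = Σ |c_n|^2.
Σ |c_n|^2 = 41/2

Expand |f|^2 and use orthogonality of {sin(nx), cos(mx)} on [-π, π]:
  ∫_{-π}^{π} sin(nx)^2 dx = π, ∫ cos(mx)^2 dx = π, and cross terms integrate to 0.
So ∫_{-π}^{π} f(x)^2 dx = 5^2 · π + 4^2 · π = (25 + 16)π.
Divide by 2π: (25 + 16)/2 = 41/2.
By Parseval, this equals Σ |c_n|^2.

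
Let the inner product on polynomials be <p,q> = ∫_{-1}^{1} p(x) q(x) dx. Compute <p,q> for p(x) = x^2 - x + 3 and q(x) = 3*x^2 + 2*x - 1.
<p,q> = -4/5

Expand the product: p(x)·q(x) = 3*x^4 - x^3 + 6*x^2 + 7*x - 3.
∫_{-1}^{1} of each monomial x^k gives [2/(k+1) if k even, 0 if k odd]. Integrating term-by-term (or equivalently evaluating the antiderivative F(x) = 3*x^5/5 - x^4/4 + 2*x^3 + 7*x^2/2 - 3*x at the endpoints):
  F(1) − F(−1) = 57/20 − (73/20) = -4/5.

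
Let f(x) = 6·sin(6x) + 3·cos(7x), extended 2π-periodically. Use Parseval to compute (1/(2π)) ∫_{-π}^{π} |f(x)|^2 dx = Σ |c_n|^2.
Σ |c_n|^2 = 45/2

Expand |f|^2 and use orthogonality of {sin(nx), cos(mx)} on [-π, π]:
  ∫_{-π}^{π} sin(nx)^2 dx = π, ∫ cos(mx)^2 dx = π, and cross terms integrate to 0.
So ∫_{-π}^{π} f(x)^2 dx = 6^2 · π + 3^2 · π = (36 + 9)π.
Divide by 2π: (36 + 9)/2 = 45/2.
By Parseval, this equals Σ |c_n|^2.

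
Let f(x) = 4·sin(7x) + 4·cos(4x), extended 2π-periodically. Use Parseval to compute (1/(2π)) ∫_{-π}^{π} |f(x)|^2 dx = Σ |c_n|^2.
Σ |c_n|^2 = 16

Expand |f|^2 and use orthogonality of {sin(nx), cos(mx)} on [-π, π]:
  ∫_{-π}^{π} sin(nx)^2 dx = π, ∫ cos(mx)^2 dx = π, and cross terms integrate to 0.
So ∫_{-π}^{π} f(x)^2 dx = 4^2 · π + 4^2 · π = (16 + 16)π.
Divide by 2π: (16 + 16)/2 = 16.
By Parseval, this equals Σ |c_n|^2.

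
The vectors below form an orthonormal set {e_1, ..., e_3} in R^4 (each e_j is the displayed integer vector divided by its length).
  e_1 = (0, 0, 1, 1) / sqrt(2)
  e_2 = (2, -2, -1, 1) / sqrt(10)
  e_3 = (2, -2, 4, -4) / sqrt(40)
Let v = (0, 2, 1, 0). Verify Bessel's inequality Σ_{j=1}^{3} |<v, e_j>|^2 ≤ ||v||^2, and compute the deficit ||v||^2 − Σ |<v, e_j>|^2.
Σ |<v, e_j>|^2 = 3; ||v||^2 = 5; deficit = 2

Write each e_j = u_j / sqrt(<u_j, u_j>) where u_j is the displayed integer vector. Then <v, e_j> = <v, u_j> / sqrt(<u_j, u_j>), so |<v, e_j>|^2 = <v, u_j>^2 / <u_j, u_j>.
Coefficients: <v, e_1> = 1/sqrt(2), <v, e_2> = -5/sqrt(10), <v, e_3> = 0/sqrt(40).
Square and sum: Σ |<v, e_j>|^2 = 3.
Compute ||v||^2 = v·v = 5.
Deficit = 5 − 3 = 2 ≥ 0, confirming Bessel's inequality. (The deficit equals ||v − Σ <v,e_j> e_j||^2, the squared distance from v to span{e_j}.)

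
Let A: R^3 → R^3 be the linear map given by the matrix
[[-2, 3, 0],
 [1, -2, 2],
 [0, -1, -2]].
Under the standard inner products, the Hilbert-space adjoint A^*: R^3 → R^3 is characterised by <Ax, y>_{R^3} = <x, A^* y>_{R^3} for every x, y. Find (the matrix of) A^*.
A^* = A^T =
[[-2, 1, 0],
 [3, -2, -1],
 [0, 2, -2]]

For real matrices with standard dot products, the defining identity <Ax, y> = <x, A^* y> gives (Ax)^T y = x^T (A^*) y, i.e. x^T A^T y = x^T (A^*) y. Since this holds for all x, y, we must have A^* = A^T. Therefore
A^* =
[[-2, 1, 0],
 [3, -2, -1],
 [0, 2, -2]].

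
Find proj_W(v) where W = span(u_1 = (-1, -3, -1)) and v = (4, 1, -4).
proj_W(v) = (3/11, 9/11, 3/11)

Set up U = [u_1 | ... | u_1] ∈ R^(3×1). The projector onto W = col(U) is P = U (U^T U)^(-1) U^T.
Compute U^T U =
  [11],
and U^T v = (-3).
Solve U^T U · c = U^T v for the coefficients: c = (-3/11). The projection is proj_W(v) = U c.
Check: (v - proj_W(v)) · u_1 = 0  (should be 0).
Result: proj_W(v) = (3/11, 9/11, 3/11).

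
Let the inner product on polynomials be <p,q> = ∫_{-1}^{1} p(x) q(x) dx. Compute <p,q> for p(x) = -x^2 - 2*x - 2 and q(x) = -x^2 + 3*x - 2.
<p,q> = 106/15

Expand the product: p(x)·q(x) = x^4 - x^3 - 2*x^2 - 2*x + 4.
∫_{-1}^{1} of each monomial x^k gives [2/(k+1) if k even, 0 if k odd]. Integrating term-by-term (or equivalently evaluating the antiderivative F(x) = x^5/5 - x^4/4 - 2*x^3/3 - x^2 + 4*x at the endpoints):
  F(1) − F(−1) = 137/60 − (-287/60) = 106/15.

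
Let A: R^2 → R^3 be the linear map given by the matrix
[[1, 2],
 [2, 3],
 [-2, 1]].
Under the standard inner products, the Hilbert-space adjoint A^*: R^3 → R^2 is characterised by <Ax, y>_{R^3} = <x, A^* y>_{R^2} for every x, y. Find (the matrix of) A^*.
A^* = A^T =
[[1, 2, -2],
 [2, 3, 1]]

For real matrices with standard dot products, the defining identity <Ax, y> = <x, A^* y> gives (Ax)^T y = x^T (A^*) y, i.e. x^T A^T y = x^T (A^*) y. Since this holds for all x, y, we must have A^* = A^T. Therefore
A^* =
[[1, 2, -2],
 [2, 3, 1]].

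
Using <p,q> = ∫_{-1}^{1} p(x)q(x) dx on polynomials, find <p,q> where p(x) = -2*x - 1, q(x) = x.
<p,q> = -4/3

Expand the product: p(x)·q(x) = -2*x^2 - x.
∫_{-1}^{1} of each monomial x^k gives [2/(k+1) if k even, 0 if k odd]. Integrating term-by-term (or equivalently evaluating the antiderivative F(x) = -2*x^3/3 - x^2/2 at the endpoints):
  F(1) − F(−1) = -7/6 − (1/6) = -4/3.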